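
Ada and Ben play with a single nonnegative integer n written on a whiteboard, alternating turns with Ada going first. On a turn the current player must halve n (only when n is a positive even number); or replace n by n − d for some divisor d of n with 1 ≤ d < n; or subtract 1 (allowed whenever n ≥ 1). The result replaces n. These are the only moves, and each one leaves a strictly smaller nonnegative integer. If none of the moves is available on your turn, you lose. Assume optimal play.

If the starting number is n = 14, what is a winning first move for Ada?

Classify positions by backward induction: terminal positions (no move available) are L. From any other position, the mover wins iff some move reaches an L.
n=0: no move → L
n=1: can move to 0, which is L ⇒ W
n=2: the only move is to 1(W), a W ⇒ L
n=3: can move to 2, which is L ⇒ W
n=4: can move to 2, which is L ⇒ W
n=5: the only move is to 4(W), a W ⇒ L
n=6: can move to 5, which is L ⇒ W
n=7: the only move is to 6(W), a W ⇒ L
n=8: can move to 7, which is L ⇒ W
n=9: moves to 6(W), 8(W); every one is W ⇒ L
n=10: can move to 5, which is L ⇒ W
n=11: the only move is to 10(W), a W ⇒ L
n=12: can move to 9, which is L ⇒ W
n=13: the only move is to 12(W), a W ⇒ L
n=14: can move to 7, which is L ⇒ W
From 14, the L positions reachable in one move are: 7, 13. Any move reaching one of these is winning.

Move to 7.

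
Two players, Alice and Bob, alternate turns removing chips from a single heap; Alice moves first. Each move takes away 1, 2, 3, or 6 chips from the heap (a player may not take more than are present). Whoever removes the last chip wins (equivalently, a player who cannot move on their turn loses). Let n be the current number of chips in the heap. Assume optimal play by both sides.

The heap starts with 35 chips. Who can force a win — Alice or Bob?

Compute win/loss labels from the base case upward. A position with no move is L. Any other position is W if it can reach an L in one move, else L.
n=0: no move → L
n=1: can move to 0, which is L ⇒ W
n=2: can move to 0, which is L ⇒ W
n=3: can move to 0, which is L ⇒ W
n=4: moves to 3(W), 2(W), 1(W); every one is W ⇒ L
n=5: can move to 4, which is L ⇒ W
n=6: can move to 4, which is L ⇒ W
n=7: can move to 4, which is L ⇒ W
n=8: moves to 7(W), 6(W), 5(W), 2(W); every one is W ⇒ L
n=9: can move to 8, which is L ⇒ W
n=10: can move to 8, which is L ⇒ W
n=11: can move to 8, which is L ⇒ W
n=12: moves to 11(W), 10(W), 9(W), 6(W); every one is W ⇒ L
n=13: can move to 12, which is L ⇒ W
n=14: can move to 12, which is L ⇒ W
n=15: can move to 12, which is L ⇒ W
n=16: moves to 15(W), 14(W), 13(W), 10(W); every one is W ⇒ L
n=17: can move to 16, which is L ⇒ W
n=18: can move to 16, which is L ⇒ W
n=19: can move to 16, which is L ⇒ W
n=20: moves to 19(W), 18(W), 17(W), 14(W); every one is W ⇒ L
n=21: can move to 20, which is L ⇒ W
n=22: can move to 20, which is L ⇒ W
n=23: can move to 20, which is L ⇒ W
n=24: moves to 23(W), 22(W), 21(W), 18(W); every one is W ⇒ L
n=25: can move to 24, which is L ⇒ W
n=26: can move to 24, which is L ⇒ W
n=27: can move to 24, which is L ⇒ W
n=28: moves to 27(W), 26(W), 25(W), 22(W); every one is W ⇒ L
n=29: can move to 28, which is L ⇒ W
n=30: can move to 28, which is L ⇒ W
n=31: can move to 28, which is L ⇒ W
n=32: moves to 31(W), 30(W), 29(W), 26(W); every one is W ⇒ L
n=33: can move to 32, which is L ⇒ W
n=34: can move to 32, which is L ⇒ W
n=35: can move to 32, which is L ⇒ W
The starting position 35 is W: Alice should remove 3, leaving 32, handing over an L position.

Alice wins.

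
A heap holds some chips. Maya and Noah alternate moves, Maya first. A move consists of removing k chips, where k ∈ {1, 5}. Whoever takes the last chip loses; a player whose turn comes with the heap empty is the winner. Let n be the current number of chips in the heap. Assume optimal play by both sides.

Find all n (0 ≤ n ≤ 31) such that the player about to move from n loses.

Build the W/L table. Terminal = W. A non-terminal position is W if it has a move to some L; otherwise it is L.
n=0: no move; the opponent has just taken the last chip and therefore loses → W
n=1: only reaches 0(W), which is W → L
n=2: reaches L-position 1 → W
n=3: only reaches 2(W), which is W → L
n=4: reaches L-position 3 → W
n=5: only reaches 4(W), 0(W), all W → L
n=6: reaches L-position 5 → W
n=7: only reaches 6(W), 2(W), all W → L
n=8: reaches L-position 7 → W
n=9: only reaches 8(W), 4(W), all W → L
n=10: reaches L-position 9 → W
n=11: only reaches 10(W), 6(W), all W → L
n=12: reaches L-position 11 → W
n=13: only reaches 12(W), 8(W), all W → L
n=14: reaches L-position 13 → W
n=15: only reaches 14(W), 10(W), all W → L
n=16: reaches L-position 15 → W
n=17: only reaches 16(W), 12(W), all W → L
n=18: reaches L-position 17 → W
n=19: only reaches 18(W), 14(W), all W → L
n=20: reaches L-position 19 → W
n=21: only reaches 20(W), 16(W), all W → L
n=22: reaches L-position 21 → W
n=23: only reaches 22(W), 18(W), all W → L
n=24: reaches L-position 23 → W
n=25: only reaches 24(W), 20(W), all W → L
n=26: reaches L-position 25 → W
n=27: only reaches 26(W), 22(W), all W → L
n=28: reaches L-position 27 → W
n=29: only reaches 28(W), 24(W), all W → L
n=30: reaches L-position 29 → W
n=31: only reaches 30(W), 26(W), all W → L
Reading off the rows marked L gives the requested list; there are 16 such values of n.

1, 3, 5, 7, 9, 11, 13, 15, 17, 19, 21, 23, 25, 27, 29, 31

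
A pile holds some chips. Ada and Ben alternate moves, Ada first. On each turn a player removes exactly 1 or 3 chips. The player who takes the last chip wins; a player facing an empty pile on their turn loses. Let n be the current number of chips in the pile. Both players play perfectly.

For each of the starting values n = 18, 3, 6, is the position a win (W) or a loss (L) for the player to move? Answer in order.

Use the standard recursion: the mover loses at a terminal position; elsewhere, the mover wins exactly when some move hands the opponent an L position.
n=0: no move → L
n=1: can move to 0, which is L ⇒ W
n=2: the only move is to 1(W), a W ⇒ L
n=3: can move to 2, which is L ⇒ W
n=4: moves to 3(W), 1(W); every one is W ⇒ L
n=5: can move to 4, which is L ⇒ W
n=6: moves to 5(W), 3(W); every one is W ⇒ L
n=7: can move to 6, which is L ⇒ W
n=8: moves to 7(W), 5(W); every one is W ⇒ L
n=9: can move to 8, which is L ⇒ W
n=10: moves to 9(W), 7(W); every one is W ⇒ L
n=11: can move to 10, which is L ⇒ W
n=12: moves to 11(W), 9(W); every one is W ⇒ L
n=13: can move to 12, which is L ⇒ W
n=14: moves to 13(W), 11(W); every one is W ⇒ L
n=15: can move to 14, which is L ⇒ W
n=16: moves to 15(W), 13(W); every one is W ⇒ L
n=17: can move to 16, which is L ⇒ W
n=18: moves to 17(W), 15(W); every one is W ⇒ L

18: L, 3: W, 6: L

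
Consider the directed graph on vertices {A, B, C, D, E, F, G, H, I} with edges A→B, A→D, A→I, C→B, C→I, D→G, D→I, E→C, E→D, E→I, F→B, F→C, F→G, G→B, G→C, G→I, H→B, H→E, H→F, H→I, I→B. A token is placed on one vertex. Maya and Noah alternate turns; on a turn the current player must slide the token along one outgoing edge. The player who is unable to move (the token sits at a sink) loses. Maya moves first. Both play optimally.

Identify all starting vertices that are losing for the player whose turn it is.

B, D

Use the standard recursion: the mover loses at a terminal position; elsewhere, the mover wins exactly when some move hands the opponent an L position.
Every edge goes from a vertex to one that appears earlier in the order B, I, C, G, F, D, E, H, A, so processing vertices in that order labels each vertex after all of its successors.
B: no outgoing edge → L
I: reaches L-position B → W
C: reaches L-position B → W
G: reaches L-position B → W
F: reaches L-position B → W
D: only reaches G(W), I(W), all W → L
E: reaches L-position D → W
H: reaches L-position B → W
A: reaches L-position D → W
Reading off the rows marked L gives the requested list; there are 2 such vertices.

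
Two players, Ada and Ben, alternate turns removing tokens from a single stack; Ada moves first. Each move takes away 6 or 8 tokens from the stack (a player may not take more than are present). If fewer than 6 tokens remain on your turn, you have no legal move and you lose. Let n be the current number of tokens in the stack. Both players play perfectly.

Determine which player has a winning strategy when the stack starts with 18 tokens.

Ben wins.

Build the W/L table. Terminal = L. A non-terminal position is W if it has a move to some L; otherwise it is L.
n=0: no move → L
n=1: no move → L
n=2: no move → L
n=3: no move → L
n=4: no move → L
n=5: no move → L
n=6: W (go to 0, an L position)
n=7: W (go to 1, an L position)
n=8: W (go to 2, an L position)
n=9: W (go to 3, an L position)
n=10: W (go to 4, an L position)
n=11: W (go to 5, an L position)
n=12: W (go to 4, an L position)
n=13: W (go to 5, an L position)
n=14: L (options 8(W), 6(W) are all W)
n=15: L (options 9(W), 7(W) are all W)
n=16: L (options 10(W), 8(W) are all W)
n=17: L (options 11(W), 9(W) are all W)
n=18: L (options 12(W), 10(W) are all W)
Every move from 18 reaches a W position, so the mover loses.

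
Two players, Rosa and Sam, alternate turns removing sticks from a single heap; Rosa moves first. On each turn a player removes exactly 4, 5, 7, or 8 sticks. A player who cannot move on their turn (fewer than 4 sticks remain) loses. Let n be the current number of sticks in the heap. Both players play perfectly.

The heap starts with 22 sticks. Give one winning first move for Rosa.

Compute win/loss labels from the base case upward. A position with no move is L. Any other position is W if it can reach an L in one move, else L.
n=0: no move → L
n=1: no move → L
n=2: no move → L
n=3: no move → L
n=4: W (go to 0, an L position)
n=5: W (go to 1, an L position)
n=6: W (go to 2, an L position)
n=7: W (go to 3, an L position)
n=8: W (go to 3, an L position)
n=9: W (go to 2, an L position)
n=10: W (go to 3, an L position)
n=11: W (go to 3, an L position)
n=12: L (options 8(W), 7(W), 5(W), 4(W) are all W)
n=13: L (options 9(W), 8(W), 6(W), 5(W) are all W)
n=14: L (options 10(W), 9(W), 7(W), 6(W) are all W)
n=15: L (options 11(W), 10(W), 8(W), 7(W) are all W)
n=16: W (go to 12, an L position)
n=17: W (go to 13, an L position)
n=18: W (go to 14, an L position)
n=19: W (go to 15, an L position)
n=20: W (go to 15, an L position)
n=21: W (go to 14, an L position)
n=22: W (go to 15, an L position)
From 22, the L positions reachable in one move are: 15, 14. Any move reaching one of these is winning.

Remove 7, leaving 15.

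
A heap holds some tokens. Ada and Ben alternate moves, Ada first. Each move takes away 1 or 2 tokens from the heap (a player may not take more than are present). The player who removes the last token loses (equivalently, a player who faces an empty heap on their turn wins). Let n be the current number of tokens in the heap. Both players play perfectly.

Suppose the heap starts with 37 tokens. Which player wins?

Ben wins.

Positions with no move are W. A position that does have a move is losing for the player to move precisely when every available move leads to a winning position for the opponent. Fill in the labels:
n=0: no move; the opponent has just taken the last token and therefore loses → W
n=1: the only move is to 0(W), a W ⇒ L
n=2: can move to 1, which is L ⇒ W
n=3: can move to 1, which is L ⇒ W
n=4: moves to 3(W), 2(W); every one is W ⇒ L
n=5: can move to 4, which is L ⇒ W
n=6: can move to 4, which is L ⇒ W
n=7: moves to 6(W), 5(W); every one is W ⇒ L
n=8: can move to 7, which is L ⇒ W
n=9: can move to 7, which is L ⇒ W
n=10: moves to 9(W), 8(W); every one is W ⇒ L
n=11: can move to 10, which is L ⇒ W
n=12: can move to 10, which is L ⇒ W
n=13: moves to 12(W), 11(W); every one is W ⇒ L
n=14: can move to 13, which is L ⇒ W
n=15: can move to 13, which is L ⇒ W
n=16: moves to 15(W), 14(W); every one is W ⇒ L
n=17: can move to 16, which is L ⇒ W
n=18: can move to 16, which is L ⇒ W
n=19: moves to 18(W), 17(W); every one is W ⇒ L
n=20: can move to 19, which is L ⇒ W
n=21: can move to 19, which is L ⇒ W
n=22: moves to 21(W), 20(W); every one is W ⇒ L
n=23: can move to 22, which is L ⇒ W
n=24: can move to 22, which is L ⇒ W
n=25: moves to 24(W), 23(W); every one is W ⇒ L
n=26: can move to 25, which is L ⇒ W
n=27: can move to 25, which is L ⇒ W
n=28: moves to 27(W), 26(W); every one is W ⇒ L
n=29: can move to 28, which is L ⇒ W
n=30: can move to 28, which is L ⇒ W
n=31: moves to 30(W), 29(W); every one is W ⇒ L
n=32: can move to 31, which is L ⇒ W
n=33: can move to 31, which is L ⇒ W
n=34: moves to 33(W), 32(W); every one is W ⇒ L
n=35: can move to 34, which is L ⇒ W
n=36: can move to 34, which is L ⇒ W
n=37: moves to 36(W), 35(W); every one is W ⇒ L
The starting position 37 is L: whatever Ada does, the opponent receives a W position.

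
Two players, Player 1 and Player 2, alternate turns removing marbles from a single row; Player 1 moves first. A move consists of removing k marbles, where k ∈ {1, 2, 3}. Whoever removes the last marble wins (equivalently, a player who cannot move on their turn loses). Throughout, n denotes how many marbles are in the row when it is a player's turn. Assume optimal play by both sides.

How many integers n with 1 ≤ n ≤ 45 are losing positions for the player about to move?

11

Build the W/L table. Terminal = L. A non-terminal position is W if it has a move to some L; otherwise it is L.
n=0: no move → L
n=1: W (go to 0, an L position)
n=2: W (go to 0, an L position)
n=3: W (go to 0, an L position)
n=4: L (options 3(W), 2(W), 1(W) are all W)
n=5: W (go to 4, an L position)
n=6: W (go to 4, an L position)
n=7: W (go to 4, an L position)
n=8: L (options 7(W), 6(W), 5(W) are all W)
n=9: W (go to 8, an L position)
n=10: W (go to 8, an L position)
n=11: W (go to 8, an L position)
n=12: L (options 11(W), 10(W), 9(W) are all W)
n=13: W (go to 12, an L position)
n=14: W (go to 12, an L position)
n=15: W (go to 12, an L position)
n=16: L (options 15(W), 14(W), 13(W) are all W)
n=17: W (go to 16, an L position)
n=18: W (go to 16, an L position)
n=19: W (go to 16, an L position)
n=20: L (options 19(W), 18(W), 17(W) are all W)
n=21: W (go to 20, an L position)
n=22: W (go to 20, an L position)
n=23: W (go to 20, an L position)
n=24: L (options 23(W), 22(W), 21(W) are all W)
n=25: W (go to 24, an L position)
n=26: W (go to 24, an L position)
n=27: W (go to 24, an L position)
n=28: L (options 27(W), 26(W), 25(W) are all W)
n=29: W (go to 28, an L position)
n=30: W (go to 28, an L position)
n=31: W (go to 28, an L position)
n=32: L (options 31(W), 30(W), 29(W) are all W)
n=33: W (go to 32, an L position)
n=34: W (go to 32, an L position)
n=35: W (go to 32, an L position)
n=36: L (options 35(W), 34(W), 33(W) are all W)
n=37: W (go to 36, an L position)
n=38: W (go to 36, an L position)
n=39: W (go to 36, an L position)
n=40: L (options 39(W), 38(W), 37(W) are all W)
n=41: W (go to 40, an L position)
n=42: W (go to 40, an L position)
n=43: W (go to 40, an L position)
n=44: L (options 43(W), 42(W), 41(W) are all W)
n=45: W (go to 44, an L position)
L entries with 1 ≤ n ≤ 45 (n=0 is outside the asked range and is not counted): n = 4, 8, 12, 16, 20, 24, 28, 32, 36, 40, 44; that makes 11.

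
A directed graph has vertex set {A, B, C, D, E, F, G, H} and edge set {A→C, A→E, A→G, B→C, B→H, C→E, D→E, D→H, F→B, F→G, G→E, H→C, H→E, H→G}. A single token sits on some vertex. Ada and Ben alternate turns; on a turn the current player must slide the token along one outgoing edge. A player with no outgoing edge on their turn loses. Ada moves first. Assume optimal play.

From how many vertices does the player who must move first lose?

2

Build the W/L table. Terminal = L. A non-terminal position is W if it has a move to some L; otherwise it is L.
Every edge goes from a vertex to one that appears earlier in the order E, C, G, A, H, B, F, D, so processing vertices in that order labels each vertex after all of its successors.
E: no outgoing edge → L
C: →E(L), so W
G: →E(L), so W
A: →E(L), so W
H: →E(L), so W
B: →H(W), C(W) — all W, so L
F: →B(L), so W
D: →E(L), so W
The L vertices are B, E; that is 2 in all.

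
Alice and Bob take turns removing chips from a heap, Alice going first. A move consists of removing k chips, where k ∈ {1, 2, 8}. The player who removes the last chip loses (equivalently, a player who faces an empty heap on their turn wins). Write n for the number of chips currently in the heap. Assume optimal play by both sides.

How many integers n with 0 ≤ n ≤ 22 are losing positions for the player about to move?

Build the W/L table. Terminal = W. A non-terminal position is W if it has a move to some L; otherwise it is L.
n=0: no move; the opponent has just taken the last chip and therefore loses → W
n=1: the only move is to 0(W), a W ⇒ L
n=2: can move to 1, which is L ⇒ W
n=3: can move to 1, which is L ⇒ W
n=4: moves to 3(W), 2(W); every one is W ⇒ L
n=5: can move to 4, which is L ⇒ W
n=6: can move to 4, which is L ⇒ W
n=7: moves to 6(W), 5(W); every one is W ⇒ L
n=8: can move to 7, which is L ⇒ W
n=9: can move to 7, which is L ⇒ W
n=10: moves to 9(W), 8(W), 2(W); every one is W ⇒ L
n=11: can move to 10, which is L ⇒ W
n=12: can move to 10, which is L ⇒ W
n=13: moves to 12(W), 11(W), 5(W); every one is W ⇒ L
n=14: can move to 13, which is L ⇒ W
n=15: can move to 13, which is L ⇒ W
n=16: moves to 15(W), 14(W), 8(W); every one is W ⇒ L
n=17: can move to 16, which is L ⇒ W
n=18: can move to 16, which is L ⇒ W
n=19: moves to 18(W), 17(W), 11(W); every one is W ⇒ L
n=20: can move to 19, which is L ⇒ W
n=21: can move to 19, which is L ⇒ W
n=22: moves to 21(W), 20(W), 14(W); every one is W ⇒ L
L entries with 0 ≤ n ≤ 22: n = 1, 4, 7, 10, 13, 16, 19, 22; that makes 8.

8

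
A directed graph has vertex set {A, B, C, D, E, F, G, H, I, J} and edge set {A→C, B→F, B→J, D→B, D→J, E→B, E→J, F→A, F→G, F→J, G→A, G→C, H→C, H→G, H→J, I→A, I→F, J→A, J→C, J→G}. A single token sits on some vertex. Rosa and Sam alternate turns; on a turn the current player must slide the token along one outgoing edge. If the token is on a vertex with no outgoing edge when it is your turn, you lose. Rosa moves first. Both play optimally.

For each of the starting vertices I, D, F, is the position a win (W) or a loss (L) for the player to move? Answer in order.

I: W, D: L, F: L

Compute win/loss labels from the base case upward. A position with no move is L. Any other position is W if it can reach an L in one move, else L.
Every edge goes from a vertex to one that appears earlier in the order C, A, G, J, H, F, I, B, E, D, so processing vertices in that order labels each vertex after all of its successors.
C: no outgoing edge → L
A: W (go to C, an L position)
G: W (go to C, an L position)
J: W (go to C, an L position)
H: W (go to C, an L position)
F: L (options J(W), G(W), A(W) are all W)
I: W (go to F, an L position)
B: W (go to F, an L position)
E: L (options B(W), J(W) are all W)
D: L (options B(W), J(W) are all W)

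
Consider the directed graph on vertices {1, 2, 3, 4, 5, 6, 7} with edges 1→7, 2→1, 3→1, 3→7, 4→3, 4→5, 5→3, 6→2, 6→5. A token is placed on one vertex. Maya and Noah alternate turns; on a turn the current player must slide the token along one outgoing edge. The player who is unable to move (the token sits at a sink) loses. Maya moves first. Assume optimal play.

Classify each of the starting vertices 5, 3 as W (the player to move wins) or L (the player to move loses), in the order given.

5: L, 3: W

Classify positions by backward induction: terminal positions (no move available) are L. From any other position, the mover wins iff some move reaches an L.
Every edge goes from a vertex to one that appears earlier in the order 7, 1, 3, 5, 4, 2, 6, so processing vertices in that order labels each vertex after all of its successors.
7: no outgoing edge → L
1: can move to 7, which is L ⇒ W
3: can move to 7, which is L ⇒ W
5: the only move is to 3(W), a W ⇒ L
4: can move to 5, which is L ⇒ W
2: the only move is to 1(W), a W ⇒ L
6: can move to 2, which is L ⇒ W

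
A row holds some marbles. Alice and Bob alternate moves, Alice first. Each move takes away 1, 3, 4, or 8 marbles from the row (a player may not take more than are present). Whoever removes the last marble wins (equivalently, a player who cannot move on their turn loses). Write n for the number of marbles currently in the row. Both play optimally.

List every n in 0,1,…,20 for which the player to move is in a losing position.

0, 2, 7, 9, 14, 16

Classify positions by backward induction: terminal positions (no move available) are L. From any other position, the mover wins iff some move reaches an L.
n=0: no move → L
n=1: can move to 0, which is L ⇒ W
n=2: the only move is to 1(W), a W ⇒ L
n=3: can move to 2, which is L ⇒ W
n=4: can move to 0, which is L ⇒ W
n=5: can move to 2, which is L ⇒ W
n=6: can move to 2, which is L ⇒ W
n=7: moves to 6(W), 4(W), 3(W); every one is W ⇒ L
n=8: can move to 7, which is L ⇒ W
n=9: moves to 8(W), 6(W), 5(W), 1(W); every one is W ⇒ L
n=10: can move to 9, which is L ⇒ W
n=11: can move to 7, which is L ⇒ W
n=12: can move to 9, which is L ⇒ W
n=13: can move to 9, which is L ⇒ W
n=14: moves to 13(W), 11(W), 10(W), 6(W); every one is W ⇒ L
n=15: can move to 14, which is L ⇒ W
n=16: moves to 15(W), 13(W), 12(W), 8(W); every one is W ⇒ L
n=17: can move to 16, which is L ⇒ W
n=18: can move to 14, which is L ⇒ W
n=19: can move to 16, which is L ⇒ W
n=20: can move to 16, which is L ⇒ W
Reading off the rows marked L gives the requested list; there are 6 such values of n.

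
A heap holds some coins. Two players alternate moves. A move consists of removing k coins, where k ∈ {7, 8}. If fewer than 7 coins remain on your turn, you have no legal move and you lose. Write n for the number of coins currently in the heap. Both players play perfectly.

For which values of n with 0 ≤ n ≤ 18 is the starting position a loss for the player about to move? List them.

Classify positions by backward induction: terminal positions (no move available) are L. From any other position, the mover wins iff some move reaches an L.
n=0: no move → L
n=1: no move → L
n=2: no move → L
n=3: no move → L
n=4: no move → L
n=5: no move → L
n=6: no move → L
n=7: can move to 0, which is L ⇒ W
n=8: can move to 1, which is L ⇒ W
n=9: can move to 2, which is L ⇒ W
n=10: can move to 3, which is L ⇒ W
n=11: can move to 4, which is L ⇒ W
n=12: can move to 5, which is L ⇒ W
n=13: can move to 6, which is L ⇒ W
n=14: can move to 6, which is L ⇒ W
n=15: moves to 8(W), 7(W); every one is W ⇒ L
n=16: moves to 9(W), 8(W); every one is W ⇒ L
n=17: moves to 10(W), 9(W); every one is W ⇒ L
n=18: moves to 11(W), 10(W); every one is W ⇒ L
The losing starting values of n are exactly the entries labelled L in this table (11 of them).

0, 1, 2, 3, 4, 5, 6, 15, 16, 17, 18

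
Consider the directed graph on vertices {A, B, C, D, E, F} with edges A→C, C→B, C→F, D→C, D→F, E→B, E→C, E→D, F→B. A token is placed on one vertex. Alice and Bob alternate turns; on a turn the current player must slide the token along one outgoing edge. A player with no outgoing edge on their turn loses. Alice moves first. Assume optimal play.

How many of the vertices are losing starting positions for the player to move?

Build the W/L table. Terminal = L. A non-terminal position is W if it has a move to some L; otherwise it is L.
Every edge goes from a vertex to one that appears earlier in the order B, F, C, A, D, E, so processing vertices in that order labels each vertex after all of its successors.
B: no outgoing edge → L
F: can move to B, which is L ⇒ W
C: can move to B, which is L ⇒ W
A: the only move is to C(W), a W ⇒ L
D: moves to C(W), F(W); every one is W ⇒ L
E: can move to D, which is L ⇒ W
The L vertices are A, B, D; that is 3 in all.

3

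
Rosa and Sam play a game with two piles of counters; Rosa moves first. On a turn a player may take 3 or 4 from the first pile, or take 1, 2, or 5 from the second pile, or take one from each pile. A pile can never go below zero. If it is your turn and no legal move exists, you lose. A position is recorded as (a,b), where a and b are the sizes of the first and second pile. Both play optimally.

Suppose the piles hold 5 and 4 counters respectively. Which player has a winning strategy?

Sam wins.

Work bottom-up. With no move the player to move loses. Otherwise the position is W if at least one move leads to an L position for the opponent, and L if every move leads to a W.
No move ever increases a pile, so every position that can arise here has a ≤ 5 and b ≤ 4; it is enough to label the cells with 0 ≤ a ≤ 5 and 0 ≤ b ≤ 4.
Every move lowers a or b (never raises either), so fill the grid row by row in increasing a, and left to right within a row: each cell's successors are then already labelled.
      b=0  b=1  b=2  b=3  b=4
a=0:    L    W    W    L    W
a=1:    L    W    W    L    W
a=2:    L    W    W    L    W
a=3:    W    W    L    W    W
a=4:    W    L    W    W    L
a=5:    W    L    W    W    L
Cells with no legal move (terminal, hence L): (0,0), (1,0), (2,0).
The remaining L cells, each justified by listing all of its moves:
(0,3): moves to (0,2)(W), (0,1)(W); every one is W ⇒ L
(1,3): moves to (1,2)(W), (1,1)(W), (0,2)(W); every one is W ⇒ L
(2,3): moves to (2,2)(W), (2,1)(W), (1,2)(W); every one is W ⇒ L
(3,2): moves to (0,2)(W), (3,1)(W), (3,0)(W), (2,1)(W); every one is W ⇒ L
(4,1): moves to (1,1)(W), (0,1)(W), (4,0)(W), (3,0)(W); every one is W ⇒ L
(4,4): moves to (1,4)(W), (0,4)(W), (4,3)(W), (4,2)(W), (3,3)(W); every one is W ⇒ L
(5,1): moves to (2,1)(W), (1,1)(W), (5,0)(W), (4,0)(W); every one is W ⇒ L
(5,4): moves to (2,4)(W), (1,4)(W), (5,3)(W), (5,2)(W), (4,3)(W); every one is W ⇒ L
Every other cell has at least one move into one of the L cells above, so it is W.
Every move from (5,4) reaches a W position, so the mover loses.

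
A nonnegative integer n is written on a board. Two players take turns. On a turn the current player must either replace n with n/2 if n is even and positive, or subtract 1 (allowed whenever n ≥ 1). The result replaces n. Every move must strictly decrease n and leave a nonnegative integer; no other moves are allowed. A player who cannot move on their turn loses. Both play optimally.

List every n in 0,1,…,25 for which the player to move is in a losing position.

Label each position W (a win for the player to move) or L (a loss). A position with no legal move is L; any other position is W exactly when some move reaches an L, and L when every move reaches a W.
n=0: no move → L
n=1: can move to 0, which is L ⇒ W
n=2: the only move is to 1(W), a W ⇒ L
n=3: can move to 2, which is L ⇒ W
n=4: can move to 2, which is L ⇒ W
n=5: the only move is to 4(W), a W ⇒ L
n=6: can move to 5, which is L ⇒ W
n=7: the only move is to 6(W), a W ⇒ L
n=8: can move to 7, which is L ⇒ W
n=9: the only move is to 8(W), a W ⇒ L
n=10: can move to 5, which is L ⇒ W
n=11: the only move is to 10(W), a W ⇒ L
n=12: can move to 11, which is L ⇒ W
n=13: the only move is to 12(W), a W ⇒ L
n=14: can move to 7, which is L ⇒ W
n=15: the only move is to 14(W), a W ⇒ L
n=16: can move to 15, which is L ⇒ W
n=17: the only move is to 16(W), a W ⇒ L
n=18: can move to 9, which is L ⇒ W
n=19: the only move is to 18(W), a W ⇒ L
n=20: can move to 19, which is L ⇒ W
n=21: the only move is to 20(W), a W ⇒ L
n=22: can move to 11, which is L ⇒ W
n=23: the only move is to 22(W), a W ⇒ L
n=24: can move to 23, which is L ⇒ W
n=25: the only move is to 24(W), a W ⇒ L
The losing starting values of n are exactly the entries labelled L in this table (13 of them).

0, 2, 5, 7, 9, 11, 13, 15, 17, 19, 21, 23, 25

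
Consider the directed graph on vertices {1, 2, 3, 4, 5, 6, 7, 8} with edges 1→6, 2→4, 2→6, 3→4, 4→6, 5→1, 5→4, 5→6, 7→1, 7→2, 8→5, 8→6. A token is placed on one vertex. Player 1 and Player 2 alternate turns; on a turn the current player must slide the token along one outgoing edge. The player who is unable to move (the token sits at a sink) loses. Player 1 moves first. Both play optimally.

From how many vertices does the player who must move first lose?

3

Use the standard recursion: the mover loses at a terminal position; elsewhere, the mover wins exactly when some move hands the opponent an L position.
Every edge goes from a vertex to one that appears earlier in the order 6, 4, 2, 1, 5, 8, 7, 3, so processing vertices in that order labels each vertex after all of its successors.
6: no outgoing edge → L
4: →6(L), so W
2: →6(L), so W
1: →6(L), so W
5: →6(L), so W
8: →6(L), so W
7: →1(W), 2(W) — all W, so L
3: →4(W) only, which is W, so L
The L vertices are 3, 6, 7; that is 3 in all.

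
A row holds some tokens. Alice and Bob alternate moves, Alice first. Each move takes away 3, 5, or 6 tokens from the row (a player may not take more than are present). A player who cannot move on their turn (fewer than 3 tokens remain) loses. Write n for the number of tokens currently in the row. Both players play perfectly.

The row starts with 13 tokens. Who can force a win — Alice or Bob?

Alice wins.

Classify positions by backward induction: terminal positions (no move available) are L. From any other position, the mover wins iff some move reaches an L.
n=0: no move → L
n=1: no move → L
n=2: no move → L
n=3: reaches L-position 0 → W
n=4: reaches L-position 1 → W
n=5: reaches L-position 2 → W
n=6: reaches L-position 1 → W
n=7: reaches L-position 2 → W
n=8: reaches L-position 2 → W
n=9: only reaches 6(W), 4(W), 3(W), all W → L
n=10: only reaches 7(W), 5(W), 4(W), all W → L
n=11: only reaches 8(W), 6(W), 5(W), all W → L
n=12: reaches L-position 9 → W
n=13: reaches L-position 10 → W
From 13 Alice can remove 3, leaving 10, reaching an L position.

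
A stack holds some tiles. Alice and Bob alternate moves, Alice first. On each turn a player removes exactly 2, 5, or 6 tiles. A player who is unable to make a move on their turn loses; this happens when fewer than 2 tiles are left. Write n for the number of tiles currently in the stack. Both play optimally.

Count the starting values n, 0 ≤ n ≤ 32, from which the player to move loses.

Compute win/loss labels from the base case upward. A position with no move is L. Any other position is W if it can reach an L in one move, else L.
n=0: no move → L
n=1: no move → L
n=2: can move to 0, which is L ⇒ W
n=3: can move to 1, which is L ⇒ W
n=4: the only move is to 2(W), a W ⇒ L
n=5: can move to 0, which is L ⇒ W
n=6: can move to 4, which is L ⇒ W
n=7: can move to 1, which is L ⇒ W
n=8: moves to 6(W), 3(W), 2(W); every one is W ⇒ L
n=9: can move to 4, which is L ⇒ W
n=10: can move to 8, which is L ⇒ W
n=11: moves to 9(W), 6(W), 5(W); every one is W ⇒ L
n=12: moves to 10(W), 7(W), 6(W); every one is W ⇒ L
n=13: can move to 11, which is L ⇒ W
n=14: can move to 12, which is L ⇒ W
n=15: moves to 13(W), 10(W), 9(W); every one is W ⇒ L
n=16: can move to 11, which is L ⇒ W
n=17: can move to 15, which is L ⇒ W
n=18: can move to 12, which is L ⇒ W
n=19: moves to 17(W), 14(W), 13(W); every one is W ⇒ L
n=20: can move to 15, which is L ⇒ W
n=21: can move to 19, which is L ⇒ W
n=22: moves to 20(W), 17(W), 16(W); every one is W ⇒ L
n=23: moves to 21(W), 18(W), 17(W); every one is W ⇒ L
n=24: can move to 22, which is L ⇒ W
n=25: can move to 23, which is L ⇒ W
n=26: moves to 24(W), 21(W), 20(W); every one is W ⇒ L
n=27: can move to 22, which is L ⇒ W
n=28: can move to 26, which is L ⇒ W
n=29: can move to 23, which is L ⇒ W
n=30: moves to 28(W), 25(W), 24(W); every one is W ⇒ L
n=31: can move to 26, which is L ⇒ W
n=32: can move to 30, which is L ⇒ W
L entries with 0 ≤ n ≤ 32: n = 0, 1, 4, 8, 11, 12, 15, 19, 22, 23, 26, 30; that makes 12.

12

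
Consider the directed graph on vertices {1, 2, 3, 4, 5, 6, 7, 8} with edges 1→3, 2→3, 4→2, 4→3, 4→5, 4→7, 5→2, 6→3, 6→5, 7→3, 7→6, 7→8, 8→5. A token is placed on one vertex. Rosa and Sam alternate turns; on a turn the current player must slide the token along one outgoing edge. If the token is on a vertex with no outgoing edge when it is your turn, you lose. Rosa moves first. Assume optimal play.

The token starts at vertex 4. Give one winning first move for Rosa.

Move to 5.

Classify positions by backward induction: terminal positions (no move available) are L. From any other position, the mover wins iff some move reaches an L.
Every edge goes from a vertex to one that appears earlier in the order 3, 2, 5, 6, 1, 8, 7, 4, so processing vertices in that order labels each vertex after all of its successors.
3: no outgoing edge → L
2: reaches L-position 3 → W
5: only reaches 2(W), which is W → L
6: reaches L-position 5 → W
1: reaches L-position 3 → W
8: reaches L-position 5 → W
7: reaches L-position 3 → W
4: reaches L-position 5 → W
From 4, the L positions reachable in one move are: 5, 3. Any move reaching one of these is winning.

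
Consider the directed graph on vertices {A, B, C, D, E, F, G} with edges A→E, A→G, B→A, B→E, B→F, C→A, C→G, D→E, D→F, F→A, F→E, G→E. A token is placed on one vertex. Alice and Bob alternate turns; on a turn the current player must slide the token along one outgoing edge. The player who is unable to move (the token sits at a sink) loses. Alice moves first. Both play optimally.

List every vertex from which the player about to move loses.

C, E

Positions with no move are L. A position that does have a move is losing for the player to move precisely when every available move leads to a winning position for the opponent. Fill in the labels:
Every edge goes from a vertex to one that appears earlier in the order E, G, A, F, D, C, B, so processing vertices in that order labels each vertex after all of its successors.
E: no outgoing edge → L
G: W (go to E, an L position)
A: W (go to E, an L position)
F: W (go to E, an L position)
D: W (go to E, an L position)
C: L (options A(W), G(W) are all W)
B: W (go to E, an L position)
The losing starting vertices are exactly the entries labelled L in this table (2 of them).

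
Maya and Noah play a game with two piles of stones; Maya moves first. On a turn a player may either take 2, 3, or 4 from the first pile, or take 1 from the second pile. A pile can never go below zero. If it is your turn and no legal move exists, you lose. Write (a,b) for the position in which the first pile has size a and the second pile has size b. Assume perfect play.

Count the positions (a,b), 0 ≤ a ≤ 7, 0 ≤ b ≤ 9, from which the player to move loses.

Label each position W (a win for the player to move) or L (a loss). A position with no legal move is L; any other position is W exactly when some move reaches an L, and L when every move reaches a W.
Every move lowers a or b (never raises either), so fill the grid row by row in increasing a, and left to right within a row: each cell's successors are then already labelled.
      b=0  b=1  b=2  b=3  b=4  b=5  b=6  b=7  b=8  b=9
a=0:    L    W    L    W    L    W    L    W    L    W
a=1:    L    W    L    W    L    W    L    W    L    W
a=2:    W    L    W    L    W    L    W    L    W    L
a=3:    W    L    W    L    W    L    W    L    W    L
a=4:    W    W    W    W    W    W    W    W    W    W
a=5:    W    W    W    W    W    W    W    W    W    W
a=6:    L    W    L    W    L    W    L    W    L    W
a=7:    L    W    L    W    L    W    L    W    L    W
Cells with no legal move (terminal, hence L): (0,0), (1,0).
The remaining L cells, each justified by listing all of its moves:
(0,2): →(0,1)(W) only, which is W, so L
(0,4): →(0,3)(W) only, which is W, so L
(0,6): →(0,5)(W) only, which is W, so L
(0,8): →(0,7)(W) only, which is W, so L
(1,2): →(1,1)(W) only, which is W, so L
(1,4): →(1,3)(W) only, which is W, so L
(1,6): →(1,5)(W) only, which is W, so L
(1,8): →(1,7)(W) only, which is W, so L
(2,1): →(0,1)(W), (2,0)(W) — all W, so L
(2,3): →(0,3)(W), (2,2)(W) — all W, so L
(2,5): →(0,5)(W), (2,4)(W) — all W, so L
(2,7): →(0,7)(W), (2,6)(W) — all W, so L
(2,9): →(0,9)(W), (2,8)(W) — all W, so L
(3,1): →(1,1)(W), (0,1)(W), (3,0)(W) — all W, so L
(3,3): →(1,3)(W), (0,3)(W), (3,2)(W) — all W, so L
(3,5): →(1,5)(W), (0,5)(W), (3,4)(W) — all W, so L
(3,7): →(1,7)(W), (0,7)(W), (3,6)(W) — all W, so L
(3,9): →(1,9)(W), (0,9)(W), (3,8)(W) — all W, so L
(6,0): →(4,0)(W), (3,0)(W), (2,0)(W) — all W, so L
(6,2): →(4,2)(W), (3,2)(W), (2,2)(W), (6,1)(W) — all W, so L
(6,4): →(4,4)(W), (3,4)(W), (2,4)(W), (6,3)(W) — all W, so L
(6,6): →(4,6)(W), (3,6)(W), (2,6)(W), (6,5)(W) — all W, so L
(6,8): →(4,8)(W), (3,8)(W), (2,8)(W), (6,7)(W) — all W, so L
(7,0): →(5,0)(W), (4,0)(W), (3,0)(W) — all W, so L
(7,2): →(5,2)(W), (4,2)(W), (3,2)(W), (7,1)(W) — all W, so L
(7,4): →(5,4)(W), (4,4)(W), (3,4)(W), (7,3)(W) — all W, so L
(7,6): →(5,6)(W), (4,6)(W), (3,6)(W), (7,5)(W) — all W, so L
(7,8): →(5,8)(W), (4,8)(W), (3,8)(W), (7,7)(W) — all W, so L
Every other cell has at least one move into one of the L cells above, so it is W.
L cells per row: a=0: 5, a=1: 5, a=2: 5, a=3: 5, a=4: 0, a=5: 0, a=6: 5, a=7: 5; total 30.

30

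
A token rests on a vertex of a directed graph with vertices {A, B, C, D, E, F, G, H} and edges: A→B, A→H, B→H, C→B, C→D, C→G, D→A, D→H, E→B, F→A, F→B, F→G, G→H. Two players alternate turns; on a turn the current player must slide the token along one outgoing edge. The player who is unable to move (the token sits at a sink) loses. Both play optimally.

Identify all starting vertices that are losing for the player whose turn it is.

Build the W/L table. Terminal = L. A non-terminal position is W if it has a move to some L; otherwise it is L.
Every edge goes from a vertex to one that appears earlier in the order H, B, G, A, E, D, F, C, so processing vertices in that order labels each vertex after all of its successors.
H: no outgoing edge → L
B: W (go to H, an L position)
G: W (go to H, an L position)
A: W (go to H, an L position)
E: L (sole option B(W) is W)
D: W (go to H, an L position)
F: L (options A(W), G(W), B(W) are all W)
C: L (options D(W), G(W), B(W) are all W)
The losing starting vertices are exactly the entries labelled L in this table (4 of them).

C, E, F, H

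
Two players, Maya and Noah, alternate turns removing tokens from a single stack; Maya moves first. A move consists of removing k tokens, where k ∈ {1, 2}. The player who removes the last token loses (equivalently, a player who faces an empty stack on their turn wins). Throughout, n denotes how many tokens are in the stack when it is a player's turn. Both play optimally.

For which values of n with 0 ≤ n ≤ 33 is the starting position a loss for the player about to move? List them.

1, 4, 7, 10, 13, 16, 19, 22, 25, 28, 31

Work bottom-up. With no move the player to move wins. Otherwise the position is W if at least one move leads to an L position for the opponent, and L if every move leads to a W.
n=0: no move; the opponent has just taken the last token and therefore loses → W
n=1: →0(W) only, which is W, so L
n=2: →1(L), so W
n=3: →1(L), so W
n=4: →3(W), 2(W) — all W, so L
n=5: →4(L), so W
n=6: →4(L), so W
n=7: →6(W), 5(W) — all W, so L
n=8: →7(L), so W
n=9: →7(L), so W
n=10: →9(W), 8(W) — all W, so L
n=11: →10(L), so W
n=12: →10(L), so W
n=13: →12(W), 11(W) — all W, so L
n=14: →13(L), so W
n=15: →13(L), so W
n=16: →15(W), 14(W) — all W, so L
n=17: →16(L), so W
n=18: →16(L), so W
n=19: →18(W), 17(W) — all W, so L
n=20: →19(L), so W
n=21: →19(L), so W
n=22: →21(W), 20(W) — all W, so L
n=23: →22(L), so W
n=24: →22(L), so W
n=25: →24(W), 23(W) — all W, so L
n=26: →25(L), so W
n=27: →25(L), so W
n=28: →27(W), 26(W) — all W, so L
n=29: →28(L), so W
n=30: →28(L), so W
n=31: →30(W), 29(W) — all W, so L
n=32: →31(L), so W
n=33: →31(L), so W
The losing starting values of n are exactly the entries labelled L in this table (11 of them).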